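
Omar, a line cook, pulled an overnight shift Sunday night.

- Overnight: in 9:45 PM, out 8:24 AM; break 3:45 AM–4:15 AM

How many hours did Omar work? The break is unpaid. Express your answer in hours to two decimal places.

10.15 hours

Overnight: 9:45 PM → midnight = 2 h 15 min; midnight → 8:24 AM = 8 h 24 min; span 10 h 39 min; less 30 min break → 10 h 9 min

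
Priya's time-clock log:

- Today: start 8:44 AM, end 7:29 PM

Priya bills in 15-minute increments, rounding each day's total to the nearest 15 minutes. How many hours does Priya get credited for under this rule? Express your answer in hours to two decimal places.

Today: 8:44 AM–7:29 PM = 10 h 45 min → rounds to 10 h 45 min

10.75 hours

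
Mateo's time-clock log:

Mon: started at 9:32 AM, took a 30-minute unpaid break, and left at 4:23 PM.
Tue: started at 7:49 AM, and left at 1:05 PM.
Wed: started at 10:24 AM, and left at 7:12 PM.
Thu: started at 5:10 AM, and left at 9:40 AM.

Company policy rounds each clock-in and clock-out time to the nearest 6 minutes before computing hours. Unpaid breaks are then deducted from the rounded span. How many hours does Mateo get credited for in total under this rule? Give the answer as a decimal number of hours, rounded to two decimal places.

25.00 hours

Mon: in 9:32 AM→9:30 AM, out 4:23 PM→4:24 PM; 6 h 54 min − 30 min = 6 h 24 min
Tue: in 7:49 AM→7:48 AM, out 1:05 PM→1:06 PM; 5 h 18 min
Wed: in 10:24 AM→10:24 AM, out 7:12 PM→7:12 PM; 8 h 48 min
Thu: in 5:10 AM→5:12 AM, out 9:40 AM→9:42 AM; 4 h 30 min
Total credited: 25 h 0 min.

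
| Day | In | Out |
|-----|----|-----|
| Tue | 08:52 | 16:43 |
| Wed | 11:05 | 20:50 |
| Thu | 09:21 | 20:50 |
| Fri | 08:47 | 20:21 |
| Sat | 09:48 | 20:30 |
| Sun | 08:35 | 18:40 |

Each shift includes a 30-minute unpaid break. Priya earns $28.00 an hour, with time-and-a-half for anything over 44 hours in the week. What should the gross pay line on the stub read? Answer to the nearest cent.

$1838.20

Tue: 08:52–16:43 = 7 h 51 min; less 30 min break → 7 h 21 min
Wed: 11:05–20:50 = 9 h 45 min; less 30 min break → 9 h 15 min
Thu: 09:21–20:50 = 11 h 29 min; less 30 min break → 10 h 59 min
Fri: 08:47–20:21 = 11 h 34 min; less 30 min break → 11 h 4 min
Sat: 09:48–20:30 = 10 h 42 min; less 30 min break → 10 h 12 min
Sun: 08:35–18:40 = 10 h 5 min; less 30 min break → 9 h 35 min
Total worked: 58 h 26 min = 3506 min.
Regular 44 h 0 min = 2640 min at $28.00/h; overtime 14 h 26 min = 866 min at $42.00/h.
Pay = (2640 × $28.00 + 866 × $42.00) ÷ 60 = $1838.20.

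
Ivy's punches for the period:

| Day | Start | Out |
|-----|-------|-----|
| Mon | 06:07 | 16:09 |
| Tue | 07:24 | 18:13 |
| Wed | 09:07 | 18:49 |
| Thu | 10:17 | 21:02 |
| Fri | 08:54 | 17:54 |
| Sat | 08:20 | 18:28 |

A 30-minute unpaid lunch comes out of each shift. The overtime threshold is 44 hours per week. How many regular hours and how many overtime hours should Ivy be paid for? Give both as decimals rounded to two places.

Mon: 06:07–16:09 = 10 h 2 min; less 30 min break → 9 h 32 min
Tue: 07:24–18:13 = 10 h 49 min; less 30 min break → 10 h 19 min
Wed: 09:07–18:49 = 9 h 42 min; less 30 min break → 9 h 12 min
Thu: 10:17–21:02 = 10 h 45 min; less 30 min break → 10 h 15 min
Fri: 08:54–17:54 = 9 h 0 min; less 30 min break → 8 h 30 min
Sat: 08:20–18:28 = 10 h 8 min; less 30 min break → 9 h 38 min
Total worked: 57 h 26 min = 57.43 h.
Threshold 44 h → overtime 13 h 26 min, regular 44 h 0 min.

Regular 44.00 hours, overtime 13.43 hours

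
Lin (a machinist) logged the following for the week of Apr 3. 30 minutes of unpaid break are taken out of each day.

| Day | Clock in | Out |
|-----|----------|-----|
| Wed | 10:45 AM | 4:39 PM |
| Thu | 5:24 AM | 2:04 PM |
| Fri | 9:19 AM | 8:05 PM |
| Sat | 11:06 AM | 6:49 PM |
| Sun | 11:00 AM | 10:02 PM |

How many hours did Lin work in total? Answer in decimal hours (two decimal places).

Wed: 10:45 AM–4:39 PM = 5 h 54 min; less 30 min break → 5 h 24 min
Thu: 5:24 AM–2:04 PM = 8 h 40 min; less 30 min break → 8 h 10 min
Fri: 9:19 AM–8:05 PM = 10 h 46 min; less 30 min break → 10 h 16 min
Sat: 11:06 AM–6:49 PM = 7 h 43 min; less 30 min break → 7 h 13 min
Sun: 11:00 AM–10:02 PM = 11 h 2 min; less 30 min break → 10 h 32 min
Total: 5 h 24 min + 8 h 10 min + 10 h 16 min + 7 h 13 min + 10 h 32 min = 41 h 35 min.

41.58 hours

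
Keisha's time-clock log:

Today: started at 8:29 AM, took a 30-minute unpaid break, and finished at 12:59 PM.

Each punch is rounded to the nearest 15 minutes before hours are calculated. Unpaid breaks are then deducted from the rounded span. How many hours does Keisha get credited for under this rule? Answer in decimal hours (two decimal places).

4.00 hours

Today: in 8:29 AM→8:30 AM, out 12:59 PM→1:00 PM; 4 h 30 min − 30 min = 4 h 0 min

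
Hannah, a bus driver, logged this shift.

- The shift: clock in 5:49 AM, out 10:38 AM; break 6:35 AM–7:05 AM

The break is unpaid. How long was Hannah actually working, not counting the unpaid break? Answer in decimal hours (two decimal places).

4.32 hours

The shift: 5:49 AM–10:38 AM = 4 h 49 min; less 30 min break → 4 h 19 min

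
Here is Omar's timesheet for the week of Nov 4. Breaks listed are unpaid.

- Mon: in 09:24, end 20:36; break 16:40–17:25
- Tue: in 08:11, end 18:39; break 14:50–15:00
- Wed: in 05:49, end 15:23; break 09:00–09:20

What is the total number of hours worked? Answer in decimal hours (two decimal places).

Mon: 09:24–20:36 = 11 h 12 min; less 45 min break → 10 h 27 min
Tue: 08:11–18:39 = 10 h 28 min; less 10 min break → 10 h 18 min
Wed: 05:49–15:23 = 9 h 34 min; less 20 min break → 9 h 14 min
Total: 10 h 27 min + 10 h 18 min + 9 h 14 min = 29 h 59 min.

29.98 hours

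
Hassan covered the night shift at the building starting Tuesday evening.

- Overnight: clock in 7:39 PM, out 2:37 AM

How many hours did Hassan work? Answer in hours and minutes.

6 h 58 min

Overnight: 7:39 PM → midnight = 4 h 21 min; midnight → 2:37 AM = 2 h 37 min; span 6 h 58 min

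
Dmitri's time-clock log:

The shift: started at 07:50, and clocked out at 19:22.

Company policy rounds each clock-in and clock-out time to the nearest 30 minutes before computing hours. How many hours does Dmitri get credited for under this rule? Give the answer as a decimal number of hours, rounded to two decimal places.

11.50 hours

The shift: in 07:50→08:00, out 19:22→19:30; 11 h 30 min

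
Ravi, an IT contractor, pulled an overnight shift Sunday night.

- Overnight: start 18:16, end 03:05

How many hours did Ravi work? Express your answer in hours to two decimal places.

8.82 hours

Overnight: 18:16 → midnight = 5 h 44 min; midnight → 03:05 = 3 h 5 min; span 8 h 49 min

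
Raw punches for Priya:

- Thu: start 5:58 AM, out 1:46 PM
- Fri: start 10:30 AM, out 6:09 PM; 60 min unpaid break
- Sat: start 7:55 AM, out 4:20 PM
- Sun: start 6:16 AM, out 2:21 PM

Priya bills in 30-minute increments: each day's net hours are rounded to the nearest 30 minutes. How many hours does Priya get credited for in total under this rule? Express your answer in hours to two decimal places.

31.00 hours

Thu: 5:58 AM–1:46 PM = 7 h 48 min → rounds to 8 h 0 min
Fri: 10:30 AM–6:09 PM = 7 h 39 min − 60 min = 6 h 39 min → rounds to 6 h 30 min
Sat: 7:55 AM–4:20 PM = 8 h 25 min → rounds to 8 h 30 min
Sun: 6:16 AM–2:21 PM = 8 h 5 min → rounds to 8 h 0 min
Total credited: 31 h 0 min.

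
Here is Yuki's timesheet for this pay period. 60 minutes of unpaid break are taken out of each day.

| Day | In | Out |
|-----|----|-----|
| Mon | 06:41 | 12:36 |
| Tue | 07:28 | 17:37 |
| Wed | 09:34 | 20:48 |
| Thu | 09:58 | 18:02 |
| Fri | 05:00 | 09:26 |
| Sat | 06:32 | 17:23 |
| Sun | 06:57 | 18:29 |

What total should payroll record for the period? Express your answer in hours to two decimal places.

55.18 hours

Mon: 06:41–12:36 = 5 h 55 min; less 60 min break → 4 h 55 min
Tue: 07:28–17:37 = 10 h 9 min; less 60 min break → 9 h 9 min
Wed: 09:34–20:48 = 11 h 14 min; less 60 min break → 10 h 14 min
Thu: 09:58–18:02 = 8 h 4 min; less 60 min break → 7 h 4 min
Fri: 05:00–09:26 = 4 h 26 min; less 60 min break → 3 h 26 min
Sat: 06:32–17:23 = 10 h 51 min; less 60 min break → 9 h 51 min
Sun: 06:57–18:29 = 11 h 32 min; less 60 min break → 10 h 32 min
Total: 4 h 55 min + 9 h 9 min + 10 h 14 min + 7 h 4 min + 3 h 26 min + 9 h 51 min + 10 h 32 min = 55 h 11 min.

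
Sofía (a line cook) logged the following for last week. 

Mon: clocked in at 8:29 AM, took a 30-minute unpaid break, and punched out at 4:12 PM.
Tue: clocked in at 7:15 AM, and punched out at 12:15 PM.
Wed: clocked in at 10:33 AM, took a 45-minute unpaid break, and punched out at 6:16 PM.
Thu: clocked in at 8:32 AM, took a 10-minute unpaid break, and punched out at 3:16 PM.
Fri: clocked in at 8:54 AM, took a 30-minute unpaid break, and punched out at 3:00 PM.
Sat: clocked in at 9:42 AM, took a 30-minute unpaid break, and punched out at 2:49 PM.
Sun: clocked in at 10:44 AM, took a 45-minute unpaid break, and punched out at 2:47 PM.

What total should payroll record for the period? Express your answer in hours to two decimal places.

39.27 hours

Mon: 8:29 AM–4:12 PM = 7 h 43 min; less 30 min break → 7 h 13 min
Tue: 7:15 AM–12:15 PM = 5 h 0 min
Wed: 10:33 AM–6:16 PM = 7 h 43 min; less 45 min break → 6 h 58 min
Thu: 8:32 AM–3:16 PM = 6 h 44 min; less 10 min break → 6 h 34 min
Fri: 8:54 AM–3:00 PM = 6 h 6 min; less 30 min break → 5 h 36 min
Sat: 9:42 AM–2:49 PM = 5 h 7 min; less 30 min break → 4 h 37 min
Sun: 10:44 AM–2:47 PM = 4 h 3 min; less 45 min break → 3 h 18 min
Total: 7 h 13 min + 5 h 0 min + 6 h 58 min + 6 h 34 min + 5 h 36 min + 4 h 37 min + 3 h 18 min = 39 h 16 min.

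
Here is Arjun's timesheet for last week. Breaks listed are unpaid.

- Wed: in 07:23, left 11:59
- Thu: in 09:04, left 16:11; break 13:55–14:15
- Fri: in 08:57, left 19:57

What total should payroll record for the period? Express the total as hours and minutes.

Wed: 07:23–11:59 = 4 h 36 min
Thu: 09:04–16:11 = 7 h 7 min; less 20 min break → 6 h 47 min
Fri: 08:57–19:57 = 11 h 0 min
Total: 4 h 36 min + 6 h 47 min + 11 h 0 min = 22 h 23 min.

22 h 23 min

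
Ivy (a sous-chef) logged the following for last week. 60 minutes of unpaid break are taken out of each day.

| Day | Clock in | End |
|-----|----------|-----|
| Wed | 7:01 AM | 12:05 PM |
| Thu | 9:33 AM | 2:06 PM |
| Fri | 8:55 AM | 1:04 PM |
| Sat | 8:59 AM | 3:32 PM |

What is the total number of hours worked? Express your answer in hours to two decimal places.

16.32 hours

Wed: 7:01 AM–12:05 PM = 5 h 4 min; less 60 min break → 4 h 4 min
Thu: 9:33 AM–2:06 PM = 4 h 33 min; less 60 min break → 3 h 33 min
Fri: 8:55 AM–1:04 PM = 4 h 9 min; less 60 min break → 3 h 9 min
Sat: 8:59 AM–3:32 PM = 6 h 33 min; less 60 min break → 5 h 33 min
Total: 4 h 4 min + 3 h 33 min + 3 h 9 min + 5 h 33 min = 16 h 19 min.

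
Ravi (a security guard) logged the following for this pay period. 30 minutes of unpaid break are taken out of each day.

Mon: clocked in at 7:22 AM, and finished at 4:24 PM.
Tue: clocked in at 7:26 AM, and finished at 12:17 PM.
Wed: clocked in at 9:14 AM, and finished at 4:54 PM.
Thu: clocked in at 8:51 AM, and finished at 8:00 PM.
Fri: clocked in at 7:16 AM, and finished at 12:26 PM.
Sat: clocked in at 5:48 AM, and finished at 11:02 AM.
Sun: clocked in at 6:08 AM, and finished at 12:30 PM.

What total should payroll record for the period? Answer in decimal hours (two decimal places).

Mon: 7:22 AM–4:24 PM = 9 h 2 min; less 30 min break → 8 h 32 min
Tue: 7:26 AM–12:17 PM = 4 h 51 min; less 30 min break → 4 h 21 min
Wed: 9:14 AM–4:54 PM = 7 h 40 min; less 30 min break → 7 h 10 min
Thu: 8:51 AM–8:00 PM = 11 h 9 min; less 30 min break → 10 h 39 min
Fri: 7:16 AM–12:26 PM = 5 h 10 min; less 30 min break → 4 h 40 min
Sat: 5:48 AM–11:02 AM = 5 h 14 min; less 30 min break → 4 h 44 min
Sun: 6:08 AM–12:30 PM = 6 h 22 min; less 30 min break → 5 h 52 min
Total: 8 h 32 min + 4 h 21 min + 7 h 10 min + 10 h 39 min + 4 h 40 min + 4 h 44 min + 5 h 52 min = 45 h 58 min.

45.97 hours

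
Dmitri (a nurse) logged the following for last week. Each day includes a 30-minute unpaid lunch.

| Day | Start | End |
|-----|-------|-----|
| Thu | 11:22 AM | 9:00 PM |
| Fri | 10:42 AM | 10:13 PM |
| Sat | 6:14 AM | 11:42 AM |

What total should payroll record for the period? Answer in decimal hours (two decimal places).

Thu: 11:22 AM–9:00 PM = 9 h 38 min; less 30 min break → 9 h 8 min
Fri: 10:42 AM–10:13 PM = 11 h 31 min; less 30 min break → 11 h 1 min
Sat: 6:14 AM–11:42 AM = 5 h 28 min; less 30 min break → 4 h 58 min
Total: 9 h 8 min + 11 h 1 min + 4 h 58 min = 25 h 7 min.

25.12 hours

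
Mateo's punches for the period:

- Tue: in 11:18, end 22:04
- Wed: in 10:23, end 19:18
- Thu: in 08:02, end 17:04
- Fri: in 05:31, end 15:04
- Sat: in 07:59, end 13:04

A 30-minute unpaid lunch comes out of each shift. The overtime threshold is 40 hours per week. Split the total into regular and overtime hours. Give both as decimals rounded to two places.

Tue: 11:18–22:04 = 10 h 46 min; less 30 min break → 10 h 16 min
Wed: 10:23–19:18 = 8 h 55 min; less 30 min break → 8 h 25 min
Thu: 08:02–17:04 = 9 h 2 min; less 30 min break → 8 h 32 min
Fri: 05:31–15:04 = 9 h 33 min; less 30 min break → 9 h 3 min
Sat: 07:59–13:04 = 5 h 5 min; less 30 min break → 4 h 35 min
Total worked: 40 h 51 min = 40.85 h.
Threshold 40 h → overtime 0 h 51 min, regular 40 h 0 min.

Regular 40.00 hours, overtime 0.85 hours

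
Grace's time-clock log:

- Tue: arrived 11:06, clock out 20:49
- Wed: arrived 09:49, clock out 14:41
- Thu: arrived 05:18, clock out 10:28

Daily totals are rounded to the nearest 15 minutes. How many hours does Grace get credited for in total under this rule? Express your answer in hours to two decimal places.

19.75 hours

Tue: 11:06–20:49 = 9 h 43 min → rounds to 9 h 45 min
Wed: 09:49–14:41 = 4 h 52 min → rounds to 4 h 45 min
Thu: 05:18–10:28 = 5 h 10 min → rounds to 5 h 15 min
Total credited: 19 h 45 min.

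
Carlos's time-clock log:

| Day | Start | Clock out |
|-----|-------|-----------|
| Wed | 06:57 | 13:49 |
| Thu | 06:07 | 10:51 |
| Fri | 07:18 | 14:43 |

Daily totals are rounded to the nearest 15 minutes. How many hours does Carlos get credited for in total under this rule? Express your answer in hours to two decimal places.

Wed: 06:57–13:49 = 6 h 52 min → rounds to 6 h 45 min
Thu: 06:07–10:51 = 4 h 44 min → rounds to 4 h 45 min
Fri: 07:18–14:43 = 7 h 25 min → rounds to 7 h 30 min
Total credited: 19 h 0 min.

19.00 hours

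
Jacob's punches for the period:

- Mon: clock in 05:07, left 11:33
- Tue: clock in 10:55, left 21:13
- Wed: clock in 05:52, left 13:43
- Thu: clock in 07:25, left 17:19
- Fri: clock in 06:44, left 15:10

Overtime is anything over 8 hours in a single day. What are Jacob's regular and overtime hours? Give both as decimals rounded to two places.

Regular 38.28 hours, overtime 4.63 hours

Mon: 05:07–11:33 = 6 h 26 min
Tue: 10:55–21:13 = 10 h 18 min
Wed: 05:52–13:43 = 7 h 51 min
Thu: 07:25–17:19 = 9 h 54 min
Fri: 06:44–15:10 = 8 h 26 min
Mon reg 6 h 26 min / OT 0 h 0 min; Tue reg 8 h 0 min / OT 2 h 18 min; Wed reg 7 h 51 min / OT 0 h 0 min; Thu reg 8 h 0 min / OT 1 h 54 min; Fri reg 8 h 0 min / OT 0 h 26 min.
Totals: regular 38 h 17 min, overtime 4 h 38 min.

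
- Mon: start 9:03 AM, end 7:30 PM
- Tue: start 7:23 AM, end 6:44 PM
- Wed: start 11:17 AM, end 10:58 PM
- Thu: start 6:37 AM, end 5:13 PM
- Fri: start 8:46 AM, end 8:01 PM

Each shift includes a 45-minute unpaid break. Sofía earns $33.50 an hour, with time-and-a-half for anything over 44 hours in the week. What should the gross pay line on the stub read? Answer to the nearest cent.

Mon: 9:03 AM–7:30 PM = 10 h 27 min; less 45 min break → 9 h 42 min
Tue: 7:23 AM–6:44 PM = 11 h 21 min; less 45 min break → 10 h 36 min
Wed: 11:17 AM–10:58 PM = 11 h 41 min; less 45 min break → 10 h 56 min
Thu: 6:37 AM–5:13 PM = 10 h 36 min; less 45 min break → 9 h 51 min
Fri: 8:46 AM–8:01 PM = 11 h 15 min; less 45 min break → 10 h 30 min
Total worked: 51 h 35 min = 3095 min.
Regular 44 h 0 min = 2640 min at $33.50/h; overtime 7 h 35 min = 455 min at $50.25/h.
Pay = (2640 × $33.50 + 455 × $50.25) ÷ 60 = $1855.06.

$1855.06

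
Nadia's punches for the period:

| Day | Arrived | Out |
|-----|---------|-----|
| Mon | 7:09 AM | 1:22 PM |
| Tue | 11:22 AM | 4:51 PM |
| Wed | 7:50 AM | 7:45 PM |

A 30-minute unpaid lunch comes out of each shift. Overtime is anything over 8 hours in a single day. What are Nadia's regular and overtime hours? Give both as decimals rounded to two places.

Mon: 7:09 AM–1:22 PM = 6 h 13 min; less 30 min break → 5 h 43 min
Tue: 11:22 AM–4:51 PM = 5 h 29 min; less 30 min break → 4 h 59 min
Wed: 7:50 AM–7:45 PM = 11 h 55 min; less 30 min break → 11 h 25 min
Mon reg 5 h 43 min / OT 0 h 0 min; Tue reg 4 h 59 min / OT 0 h 0 min; Wed reg 8 h 0 min / OT 3 h 25 min.
Totals: regular 18 h 42 min, overtime 3 h 25 min.

Regular 18.70 hours, overtime 3.42 hours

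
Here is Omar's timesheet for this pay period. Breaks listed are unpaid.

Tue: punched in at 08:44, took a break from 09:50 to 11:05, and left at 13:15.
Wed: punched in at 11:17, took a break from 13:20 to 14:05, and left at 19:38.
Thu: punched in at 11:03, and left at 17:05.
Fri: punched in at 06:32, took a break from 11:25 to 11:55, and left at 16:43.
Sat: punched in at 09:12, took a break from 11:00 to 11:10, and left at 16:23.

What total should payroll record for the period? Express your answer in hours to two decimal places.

33.60 hours

Tue: 08:44–13:15 = 4 h 31 min; less 75 min break → 3 h 16 min
Wed: 11:17–19:38 = 8 h 21 min; less 45 min break → 7 h 36 min
Thu: 11:03–17:05 = 6 h 2 min
Fri: 06:32–16:43 = 10 h 11 min; less 30 min break → 9 h 41 min
Sat: 09:12–16:23 = 7 h 11 min; less 10 min break → 7 h 1 min
Total: 3 h 16 min + 7 h 36 min + 6 h 2 min + 9 h 41 min + 7 h 1 min = 33 h 36 min.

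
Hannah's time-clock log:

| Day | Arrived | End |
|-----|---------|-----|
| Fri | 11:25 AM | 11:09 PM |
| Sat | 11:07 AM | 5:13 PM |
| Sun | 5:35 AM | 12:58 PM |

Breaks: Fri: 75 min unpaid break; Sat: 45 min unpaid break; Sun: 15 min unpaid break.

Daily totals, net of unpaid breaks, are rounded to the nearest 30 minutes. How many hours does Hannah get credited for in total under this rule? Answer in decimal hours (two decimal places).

Fri: 11:25 AM–11:09 PM = 11 h 44 min − 75 min = 10 h 29 min → rounds to 10 h 30 min
Sat: 11:07 AM–5:13 PM = 6 h 6 min − 45 min = 5 h 21 min → rounds to 5 h 30 min
Sun: 5:35 AM–12:58 PM = 7 h 23 min − 15 min = 7 h 8 min → rounds to 7 h 0 min
Total credited: 23 h 0 min.

23.00 hours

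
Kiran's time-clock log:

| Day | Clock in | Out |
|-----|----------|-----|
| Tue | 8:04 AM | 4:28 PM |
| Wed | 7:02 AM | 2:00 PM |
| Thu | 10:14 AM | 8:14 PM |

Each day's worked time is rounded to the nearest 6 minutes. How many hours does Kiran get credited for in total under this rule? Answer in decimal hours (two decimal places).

25.40 hours

Tue: 8:04 AM–4:28 PM = 8 h 24 min → rounds to 8 h 24 min
Wed: 7:02 AM–2:00 PM = 6 h 58 min → rounds to 7 h 0 min
Thu: 10:14 AM–8:14 PM = 10 h 0 min → rounds to 10 h 0 min
Total credited: 25 h 24 min.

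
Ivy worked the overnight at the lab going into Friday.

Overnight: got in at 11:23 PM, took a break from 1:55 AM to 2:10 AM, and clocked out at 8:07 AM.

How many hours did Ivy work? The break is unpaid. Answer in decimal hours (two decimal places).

8.48 hours

Overnight: 11:23 PM → midnight = 0 h 37 min; midnight → 8:07 AM = 8 h 7 min; span 8 h 44 min; less 15 min break → 8 h 29 min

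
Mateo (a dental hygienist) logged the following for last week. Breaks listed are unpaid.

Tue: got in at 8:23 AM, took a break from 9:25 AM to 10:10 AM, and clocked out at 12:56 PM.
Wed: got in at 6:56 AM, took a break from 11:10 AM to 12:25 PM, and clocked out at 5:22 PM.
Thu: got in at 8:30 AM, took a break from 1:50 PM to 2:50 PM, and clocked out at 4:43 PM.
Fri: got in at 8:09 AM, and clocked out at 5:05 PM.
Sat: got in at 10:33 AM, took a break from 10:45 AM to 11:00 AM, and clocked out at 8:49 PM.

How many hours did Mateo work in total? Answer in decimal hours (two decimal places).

39.15 hours

Tue: 8:23 AM–12:56 PM = 4 h 33 min; less 45 min break → 3 h 48 min
Wed: 6:56 AM–5:22 PM = 10 h 26 min; less 75 min break → 9 h 11 min
Thu: 8:30 AM–4:43 PM = 8 h 13 min; less 60 min break → 7 h 13 min
Fri: 8:09 AM–5:05 PM = 8 h 56 min
Sat: 10:33 AM–8:49 PM = 10 h 16 min; less 15 min break → 10 h 1 min
Total: 3 h 48 min + 9 h 11 min + 7 h 13 min + 8 h 56 min + 10 h 1 min = 39 h 9 min.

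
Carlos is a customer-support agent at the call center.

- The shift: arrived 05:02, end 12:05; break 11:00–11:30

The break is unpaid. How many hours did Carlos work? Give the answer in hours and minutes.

The shift: 05:02–12:05 = 7 h 3 min; less 30 min break → 6 h 33 min

6 h 33 min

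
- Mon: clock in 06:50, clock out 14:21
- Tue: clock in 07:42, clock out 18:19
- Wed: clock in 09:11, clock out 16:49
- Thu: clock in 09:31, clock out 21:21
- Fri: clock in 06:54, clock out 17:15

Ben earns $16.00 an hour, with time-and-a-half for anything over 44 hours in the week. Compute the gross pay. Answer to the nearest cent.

$798.80

Mon: 06:50–14:21 = 7 h 31 min
Tue: 07:42–18:19 = 10 h 37 min
Wed: 09:11–16:49 = 7 h 38 min
Thu: 09:31–21:21 = 11 h 50 min
Fri: 06:54–17:15 = 10 h 21 min
Total worked: 47 h 57 min = 2877 min.
Regular 44 h 0 min = 2640 min at $16.00/h; overtime 3 h 57 min = 237 min at $24.00/h.
Pay = (2640 × $16.00 + 237 × $24.00) ÷ 60 = $798.80.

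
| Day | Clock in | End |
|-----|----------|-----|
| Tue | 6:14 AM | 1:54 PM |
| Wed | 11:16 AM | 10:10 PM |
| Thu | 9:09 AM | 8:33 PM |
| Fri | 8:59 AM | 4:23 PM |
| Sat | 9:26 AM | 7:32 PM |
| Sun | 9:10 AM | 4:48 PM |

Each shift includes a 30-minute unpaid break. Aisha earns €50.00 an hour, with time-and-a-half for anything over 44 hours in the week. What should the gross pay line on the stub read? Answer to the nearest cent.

€2807.50

Tue: 6:14 AM–1:54 PM = 7 h 40 min; less 30 min break → 7 h 10 min
Wed: 11:16 AM–10:10 PM = 10 h 54 min; less 30 min break → 10 h 24 min
Thu: 9:09 AM–8:33 PM = 11 h 24 min; less 30 min break → 10 h 54 min
Fri: 8:59 AM–4:23 PM = 7 h 24 min; less 30 min break → 6 h 54 min
Sat: 9:26 AM–7:32 PM = 10 h 6 min; less 30 min break → 9 h 36 min
Sun: 9:10 AM–4:48 PM = 7 h 38 min; less 30 min break → 7 h 8 min
Total worked: 52 h 6 min = 3126 min.
Regular 44 h 0 min = 2640 min at €50.00/h; overtime 8 h 6 min = 486 min at €75.00/h.
Pay = (2640 × €50.00 + 486 × €75.00) ÷ 60 = €2807.50.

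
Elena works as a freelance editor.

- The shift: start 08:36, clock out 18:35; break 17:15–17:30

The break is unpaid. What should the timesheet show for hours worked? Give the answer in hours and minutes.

9 h 44 min

The shift: 08:36–18:35 = 9 h 59 min; less 15 min break → 9 h 44 min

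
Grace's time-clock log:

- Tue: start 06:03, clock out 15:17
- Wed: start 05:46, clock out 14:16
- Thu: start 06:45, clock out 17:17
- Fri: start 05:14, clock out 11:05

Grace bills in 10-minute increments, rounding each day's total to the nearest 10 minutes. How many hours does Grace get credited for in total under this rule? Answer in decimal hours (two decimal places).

Tue: 06:03–15:17 = 9 h 14 min → rounds to 9 h 10 min
Wed: 05:46–14:16 = 8 h 30 min → rounds to 8 h 30 min
Thu: 06:45–17:17 = 10 h 32 min → rounds to 10 h 30 min
Fri: 05:14–11:05 = 5 h 51 min → rounds to 5 h 50 min
Total credited: 34 h 0 min.

34.00 hours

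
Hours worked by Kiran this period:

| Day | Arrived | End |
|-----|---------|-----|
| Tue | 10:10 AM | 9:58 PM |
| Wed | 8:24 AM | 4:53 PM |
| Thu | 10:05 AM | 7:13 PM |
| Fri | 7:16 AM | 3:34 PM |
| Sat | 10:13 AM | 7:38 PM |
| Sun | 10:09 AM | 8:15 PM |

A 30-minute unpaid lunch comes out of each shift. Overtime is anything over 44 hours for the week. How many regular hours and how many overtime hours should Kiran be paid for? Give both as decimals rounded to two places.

Regular 44.00 hours, overtime 10.23 hours

Tue: 10:10 AM–9:58 PM = 11 h 48 min; less 30 min break → 11 h 18 min
Wed: 8:24 AM–4:53 PM = 8 h 29 min; less 30 min break → 7 h 59 min
Thu: 10:05 AM–7:13 PM = 9 h 8 min; less 30 min break → 8 h 38 min
Fri: 7:16 AM–3:34 PM = 8 h 18 min; less 30 min break → 7 h 48 min
Sat: 10:13 AM–7:38 PM = 9 h 25 min; less 30 min break → 8 h 55 min
Sun: 10:09 AM–8:15 PM = 10 h 6 min; less 30 min break → 9 h 36 min
Total worked: 54 h 14 min = 54.23 h.
Threshold 44 h → overtime 10 h 14 min, regular 44 h 0 min.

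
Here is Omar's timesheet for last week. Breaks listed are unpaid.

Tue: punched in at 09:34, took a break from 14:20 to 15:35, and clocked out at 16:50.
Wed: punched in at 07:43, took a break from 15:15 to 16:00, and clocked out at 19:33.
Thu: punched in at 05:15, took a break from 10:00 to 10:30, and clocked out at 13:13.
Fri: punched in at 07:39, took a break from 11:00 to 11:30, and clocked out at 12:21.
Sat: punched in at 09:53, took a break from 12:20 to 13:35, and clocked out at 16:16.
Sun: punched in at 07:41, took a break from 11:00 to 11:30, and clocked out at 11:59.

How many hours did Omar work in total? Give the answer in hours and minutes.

Tue: 09:34–16:50 = 7 h 16 min; less 75 min break → 6 h 1 min
Wed: 07:43–19:33 = 11 h 50 min; less 45 min break → 11 h 5 min
Thu: 05:15–13:13 = 7 h 58 min; less 30 min break → 7 h 28 min
Fri: 07:39–12:21 = 4 h 42 min; less 30 min break → 4 h 12 min
Sat: 09:53–16:16 = 6 h 23 min; less 75 min break → 5 h 8 min
Sun: 07:41–11:59 = 4 h 18 min; less 30 min break → 3 h 48 min
Total: 6 h 1 min + 11 h 5 min + 7 h 28 min + 4 h 12 min + 5 h 8 min + 3 h 48 min = 37 h 42 min.

37 h 42 min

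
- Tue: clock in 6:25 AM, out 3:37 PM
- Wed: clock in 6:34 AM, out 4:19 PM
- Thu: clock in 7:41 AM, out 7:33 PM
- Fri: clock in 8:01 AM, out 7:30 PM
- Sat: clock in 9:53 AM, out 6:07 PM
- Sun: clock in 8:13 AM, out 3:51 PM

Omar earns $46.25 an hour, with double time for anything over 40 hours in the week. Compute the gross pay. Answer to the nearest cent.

$3530.42

Tue: 6:25 AM–3:37 PM = 9 h 12 min
Wed: 6:34 AM–4:19 PM = 9 h 45 min
Thu: 7:41 AM–7:33 PM = 11 h 52 min
Fri: 8:01 AM–7:30 PM = 11 h 29 min
Sat: 9:53 AM–6:07 PM = 8 h 14 min
Sun: 8:13 AM–3:51 PM = 7 h 38 min
Total worked: 58 h 10 min = 3490 min.
Regular 40 h 0 min = 2400 min at $46.25/h; overtime 18 h 10 min = 1090 min at $92.50/h.
Pay = (2400 × $46.25 + 1090 × $92.50) ÷ 60 = $3530.42.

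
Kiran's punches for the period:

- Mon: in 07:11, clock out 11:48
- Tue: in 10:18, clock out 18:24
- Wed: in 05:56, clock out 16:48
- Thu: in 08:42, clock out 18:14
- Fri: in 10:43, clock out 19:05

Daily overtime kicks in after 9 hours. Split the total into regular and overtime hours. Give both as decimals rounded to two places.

Regular 39.08 hours, overtime 2.40 hours

Mon: 07:11–11:48 = 4 h 37 min
Tue: 10:18–18:24 = 8 h 6 min
Wed: 05:56–16:48 = 10 h 52 min
Thu: 08:42–18:14 = 9 h 32 min
Fri: 10:43–19:05 = 8 h 22 min
Mon reg 4 h 37 min / OT 0 h 0 min; Tue reg 8 h 6 min / OT 0 h 0 min; Wed reg 9 h 0 min / OT 1 h 52 min; Thu reg 9 h 0 min / OT 0 h 32 min; Fri reg 8 h 22 min / OT 0 h 0 min.
Totals: regular 39 h 5 min, overtime 2 h 24 min.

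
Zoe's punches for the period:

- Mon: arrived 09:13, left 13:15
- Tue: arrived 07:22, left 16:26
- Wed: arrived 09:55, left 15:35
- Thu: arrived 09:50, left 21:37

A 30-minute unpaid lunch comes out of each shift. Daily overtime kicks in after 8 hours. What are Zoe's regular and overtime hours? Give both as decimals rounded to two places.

Mon: 09:13–13:15 = 4 h 2 min; less 30 min break → 3 h 32 min
Tue: 07:22–16:26 = 9 h 4 min; less 30 min break → 8 h 34 min
Wed: 09:55–15:35 = 5 h 40 min; less 30 min break → 5 h 10 min
Thu: 09:50–21:37 = 11 h 47 min; less 30 min break → 11 h 17 min
Mon reg 3 h 32 min / OT 0 h 0 min; Tue reg 8 h 0 min / OT 0 h 34 min; Wed reg 5 h 10 min / OT 0 h 0 min; Thu reg 8 h 0 min / OT 3 h 17 min.
Totals: regular 24 h 42 min, overtime 3 h 51 min.

Regular 24.70 hours, overtime 3.85 hours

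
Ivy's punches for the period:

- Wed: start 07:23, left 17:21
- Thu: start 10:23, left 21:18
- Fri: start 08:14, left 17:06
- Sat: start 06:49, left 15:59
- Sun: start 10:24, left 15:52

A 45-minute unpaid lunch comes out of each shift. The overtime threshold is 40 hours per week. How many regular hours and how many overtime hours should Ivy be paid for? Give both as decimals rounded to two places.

Wed: 07:23–17:21 = 9 h 58 min; less 45 min break → 9 h 13 min
Thu: 10:23–21:18 = 10 h 55 min; less 45 min break → 10 h 10 min
Fri: 08:14–17:06 = 8 h 52 min; less 45 min break → 8 h 7 min
Sat: 06:49–15:59 = 9 h 10 min; less 45 min break → 8 h 25 min
Sun: 10:24–15:52 = 5 h 28 min; less 45 min break → 4 h 43 min
Total worked: 40 h 38 min = 40.63 h.
Threshold 40 h → overtime 0 h 38 min, regular 40 h 0 min.

Regular 40.00 hours, overtime 0.63 hours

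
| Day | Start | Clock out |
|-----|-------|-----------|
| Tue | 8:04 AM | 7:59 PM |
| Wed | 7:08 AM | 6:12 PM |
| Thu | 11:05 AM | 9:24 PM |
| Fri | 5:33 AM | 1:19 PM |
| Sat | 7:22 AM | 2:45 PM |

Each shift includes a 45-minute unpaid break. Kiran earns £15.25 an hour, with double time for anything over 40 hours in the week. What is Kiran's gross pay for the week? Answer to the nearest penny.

£753.35

Tue: 8:04 AM–7:59 PM = 11 h 55 min; less 45 min break → 11 h 10 min
Wed: 7:08 AM–6:12 PM = 11 h 4 min; less 45 min break → 10 h 19 min
Thu: 11:05 AM–9:24 PM = 10 h 19 min; less 45 min break → 9 h 34 min
Fri: 5:33 AM–1:19 PM = 7 h 46 min; less 45 min break → 7 h 1 min
Sat: 7:22 AM–2:45 PM = 7 h 23 min; less 45 min break → 6 h 38 min
Total worked: 44 h 42 min = 2682 min.
Regular 40 h 0 min = 2400 min at £15.25/h; overtime 4 h 42 min = 282 min at £30.50/h.
Pay = (2400 × £15.25 + 282 × £30.50) ÷ 60 = £753.35.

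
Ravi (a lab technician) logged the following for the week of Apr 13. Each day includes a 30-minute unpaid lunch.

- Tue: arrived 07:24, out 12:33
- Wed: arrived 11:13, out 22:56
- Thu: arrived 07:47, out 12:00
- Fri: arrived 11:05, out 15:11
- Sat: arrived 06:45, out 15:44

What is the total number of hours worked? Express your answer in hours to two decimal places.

31.67 hours

Tue: 07:24–12:33 = 5 h 9 min; less 30 min break → 4 h 39 min
Wed: 11:13–22:56 = 11 h 43 min; less 30 min break → 11 h 13 min
Thu: 07:47–12:00 = 4 h 13 min; less 30 min break → 3 h 43 min
Fri: 11:05–15:11 = 4 h 6 min; less 30 min break → 3 h 36 min
Sat: 06:45–15:44 = 8 h 59 min; less 30 min break → 8 h 29 min
Total: 4 h 39 min + 11 h 13 min + 3 h 43 min + 3 h 36 min + 8 h 29 min = 31 h 40 min.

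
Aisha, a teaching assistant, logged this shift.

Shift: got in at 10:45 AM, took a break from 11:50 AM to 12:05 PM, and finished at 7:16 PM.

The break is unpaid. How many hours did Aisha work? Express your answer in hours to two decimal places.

8.27 hours

Shift: 10:45 AM–7:16 PM = 8 h 31 min; less 15 min break → 8 h 16 min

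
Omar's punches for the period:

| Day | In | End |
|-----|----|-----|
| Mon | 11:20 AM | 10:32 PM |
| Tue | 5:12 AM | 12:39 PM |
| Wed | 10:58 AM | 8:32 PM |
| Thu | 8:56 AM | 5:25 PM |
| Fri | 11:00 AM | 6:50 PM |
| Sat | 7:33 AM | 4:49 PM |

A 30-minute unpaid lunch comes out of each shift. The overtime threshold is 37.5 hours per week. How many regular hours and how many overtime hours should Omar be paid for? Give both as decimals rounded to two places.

Mon: 11:20 AM–10:32 PM = 11 h 12 min; less 30 min break → 10 h 42 min
Tue: 5:12 AM–12:39 PM = 7 h 27 min; less 30 min break → 6 h 57 min
Wed: 10:58 AM–8:32 PM = 9 h 34 min; less 30 min break → 9 h 4 min
Thu: 8:56 AM–5:25 PM = 8 h 29 min; less 30 min break → 7 h 59 min
Fri: 11:00 AM–6:50 PM = 7 h 50 min; less 30 min break → 7 h 20 min
Sat: 7:33 AM–4:49 PM = 9 h 16 min; less 30 min break → 8 h 46 min
Total worked: 50 h 48 min = 50.80 h.
Threshold 37.5 h → overtime 13 h 18 min, regular 37 h 30 min.

Regular 37.50 hours, overtime 13.30 hours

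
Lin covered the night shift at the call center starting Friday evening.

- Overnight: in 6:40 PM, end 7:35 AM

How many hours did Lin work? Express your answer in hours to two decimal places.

12.92 hours

Overnight: 6:40 PM → midnight = 5 h 20 min; midnight → 7:35 AM = 7 h 35 min; span 12 h 55 min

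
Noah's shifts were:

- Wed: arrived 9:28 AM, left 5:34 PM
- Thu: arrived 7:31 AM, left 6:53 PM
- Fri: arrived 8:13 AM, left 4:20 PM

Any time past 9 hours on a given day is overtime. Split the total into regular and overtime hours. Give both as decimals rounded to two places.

Wed: 9:28 AM–5:34 PM = 8 h 6 min
Thu: 7:31 AM–6:53 PM = 11 h 22 min
Fri: 8:13 AM–4:20 PM = 8 h 7 min
Wed reg 8 h 6 min / OT 0 h 0 min; Thu reg 9 h 0 min / OT 2 h 22 min; Fri reg 8 h 7 min / OT 0 h 0 min.
Totals: regular 25 h 13 min, overtime 2 h 22 min.

Regular 25.22 hours, overtime 2.37 hours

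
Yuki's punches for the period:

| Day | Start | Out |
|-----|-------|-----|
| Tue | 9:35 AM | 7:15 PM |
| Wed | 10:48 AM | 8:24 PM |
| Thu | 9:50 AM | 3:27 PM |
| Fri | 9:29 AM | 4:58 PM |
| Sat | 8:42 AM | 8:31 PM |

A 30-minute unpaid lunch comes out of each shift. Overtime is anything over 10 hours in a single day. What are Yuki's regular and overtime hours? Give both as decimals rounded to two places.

Regular 40.37 hours, overtime 1.32 hours

Tue: 9:35 AM–7:15 PM = 9 h 40 min; less 30 min break → 9 h 10 min
Wed: 10:48 AM–8:24 PM = 9 h 36 min; less 30 min break → 9 h 6 min
Thu: 9:50 AM–3:27 PM = 5 h 37 min; less 30 min break → 5 h 7 min
Fri: 9:29 AM–4:58 PM = 7 h 29 min; less 30 min break → 6 h 59 min
Sat: 8:42 AM–8:31 PM = 11 h 49 min; less 30 min break → 11 h 19 min
Tue reg 9 h 10 min / OT 0 h 0 min; Wed reg 9 h 6 min / OT 0 h 0 min; Thu reg 5 h 7 min / OT 0 h 0 min; Fri reg 6 h 59 min / OT 0 h 0 min; Sat reg 10 h 0 min / OT 1 h 19 min.
Totals: regular 40 h 22 min, overtime 1 h 19 min.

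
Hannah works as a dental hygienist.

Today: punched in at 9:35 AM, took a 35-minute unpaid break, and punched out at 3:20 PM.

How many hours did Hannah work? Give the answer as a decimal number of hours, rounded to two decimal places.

Today: 9:35 AM–3:20 PM = 5 h 45 min; less 35 min break → 5 h 10 min

5.17 hours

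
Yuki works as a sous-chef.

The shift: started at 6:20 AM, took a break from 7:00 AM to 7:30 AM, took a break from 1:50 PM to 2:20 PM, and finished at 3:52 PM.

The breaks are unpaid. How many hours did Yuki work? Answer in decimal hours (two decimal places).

8.53 hours

The shift: 6:20 AM–3:52 PM = 9 h 32 min; less 60 min break → 8 h 32 min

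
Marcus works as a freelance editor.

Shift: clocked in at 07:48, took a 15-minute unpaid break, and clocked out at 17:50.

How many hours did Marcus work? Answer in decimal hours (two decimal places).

Shift: 07:48–17:50 = 10 h 2 min; less 15 min break → 9 h 47 min

9.78 hours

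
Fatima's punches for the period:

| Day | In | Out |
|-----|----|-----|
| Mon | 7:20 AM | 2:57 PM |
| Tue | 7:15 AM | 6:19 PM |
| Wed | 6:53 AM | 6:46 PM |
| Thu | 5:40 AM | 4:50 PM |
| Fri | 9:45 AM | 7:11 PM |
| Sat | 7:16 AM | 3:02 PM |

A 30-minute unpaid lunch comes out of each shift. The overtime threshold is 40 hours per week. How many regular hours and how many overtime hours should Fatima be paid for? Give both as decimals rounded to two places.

Mon: 7:20 AM–2:57 PM = 7 h 37 min; less 30 min break → 7 h 7 min
Tue: 7:15 AM–6:19 PM = 11 h 4 min; less 30 min break → 10 h 34 min
Wed: 6:53 AM–6:46 PM = 11 h 53 min; less 30 min break → 11 h 23 min
Thu: 5:40 AM–4:50 PM = 11 h 10 min; less 30 min break → 10 h 40 min
Fri: 9:45 AM–7:11 PM = 9 h 26 min; less 30 min break → 8 h 56 min
Sat: 7:16 AM–3:02 PM = 7 h 46 min; less 30 min break → 7 h 16 min
Total worked: 55 h 56 min = 55.93 h.
Threshold 40 h → overtime 15 h 56 min, regular 40 h 0 min.

Regular 40.00 hours, overtime 15.93 hours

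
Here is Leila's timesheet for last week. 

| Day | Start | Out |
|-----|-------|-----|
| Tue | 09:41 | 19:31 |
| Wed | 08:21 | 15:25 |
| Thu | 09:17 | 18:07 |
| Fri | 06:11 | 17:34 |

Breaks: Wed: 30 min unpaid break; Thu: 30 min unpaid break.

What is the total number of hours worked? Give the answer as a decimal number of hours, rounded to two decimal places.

36.12 hours

Tue: 09:41–19:31 = 9 h 50 min
Wed: 08:21–15:25 = 7 h 4 min; less 30 min break → 6 h 34 min
Thu: 09:17–18:07 = 8 h 50 min; less 30 min break → 8 h 20 min
Fri: 06:11–17:34 = 11 h 23 min
Total: 9 h 50 min + 6 h 34 min + 8 h 20 min + 11 h 23 min = 36 h 7 min.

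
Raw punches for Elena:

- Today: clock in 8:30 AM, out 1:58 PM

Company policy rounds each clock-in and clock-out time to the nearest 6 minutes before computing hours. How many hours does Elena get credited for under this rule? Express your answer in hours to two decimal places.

5.50 hours

Today: in 8:30 AM→8:30 AM, out 1:58 PM→2:00 PM; 5 h 30 min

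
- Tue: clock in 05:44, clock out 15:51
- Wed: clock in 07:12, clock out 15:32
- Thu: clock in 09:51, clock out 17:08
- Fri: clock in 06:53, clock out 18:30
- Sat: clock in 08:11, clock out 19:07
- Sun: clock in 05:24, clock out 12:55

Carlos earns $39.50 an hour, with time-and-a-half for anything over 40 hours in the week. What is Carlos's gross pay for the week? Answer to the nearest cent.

$2516.15

Tue: 05:44–15:51 = 10 h 7 min
Wed: 07:12–15:32 = 8 h 20 min
Thu: 09:51–17:08 = 7 h 17 min
Fri: 06:53–18:30 = 11 h 37 min
Sat: 08:11–19:07 = 10 h 56 min
Sun: 05:24–12:55 = 7 h 31 min
Total worked: 55 h 48 min = 3348 min.
Regular 40 h 0 min = 2400 min at $39.50/h; overtime 15 h 48 min = 948 min at $59.25/h.
Pay = (2400 × $39.50 + 948 × $59.25) ÷ 60 = $2516.15.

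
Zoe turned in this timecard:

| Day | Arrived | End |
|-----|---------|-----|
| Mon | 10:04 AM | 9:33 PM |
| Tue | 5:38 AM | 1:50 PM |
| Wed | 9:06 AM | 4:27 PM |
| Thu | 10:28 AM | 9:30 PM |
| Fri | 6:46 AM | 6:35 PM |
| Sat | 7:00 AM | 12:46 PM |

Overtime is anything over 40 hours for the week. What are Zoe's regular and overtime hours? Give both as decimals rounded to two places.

Regular 40.00 hours, overtime 15.65 hours

Mon: 10:04 AM–9:33 PM = 11 h 29 min
Tue: 5:38 AM–1:50 PM = 8 h 12 min
Wed: 9:06 AM–4:27 PM = 7 h 21 min
Thu: 10:28 AM–9:30 PM = 11 h 2 min
Fri: 6:46 AM–6:35 PM = 11 h 49 min
Sat: 7:00 AM–12:46 PM = 5 h 46 min
Total worked: 55 h 39 min = 55.65 h.
Threshold 40 h → overtime 15 h 39 min, regular 40 h 0 min.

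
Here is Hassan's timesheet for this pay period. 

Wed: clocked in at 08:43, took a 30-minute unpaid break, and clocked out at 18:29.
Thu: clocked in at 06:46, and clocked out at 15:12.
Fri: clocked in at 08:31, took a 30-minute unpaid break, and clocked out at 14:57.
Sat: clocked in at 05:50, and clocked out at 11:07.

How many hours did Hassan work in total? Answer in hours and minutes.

28 h 55 min

Wed: 08:43–18:29 = 9 h 46 min; less 30 min break → 9 h 16 min
Thu: 06:46–15:12 = 8 h 26 min
Fri: 08:31–14:57 = 6 h 26 min; less 30 min break → 5 h 56 min
Sat: 05:50–11:07 = 5 h 17 min
Total: 9 h 16 min + 8 h 26 min + 5 h 56 min + 5 h 17 min = 28 h 55 min.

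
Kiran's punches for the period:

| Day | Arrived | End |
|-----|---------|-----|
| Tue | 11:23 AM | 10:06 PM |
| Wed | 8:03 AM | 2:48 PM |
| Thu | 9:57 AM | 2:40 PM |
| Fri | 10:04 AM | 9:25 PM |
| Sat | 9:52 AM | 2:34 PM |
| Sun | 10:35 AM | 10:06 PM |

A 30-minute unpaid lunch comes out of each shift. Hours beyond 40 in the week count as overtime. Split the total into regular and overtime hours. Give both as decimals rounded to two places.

Tue: 11:23 AM–10:06 PM = 10 h 43 min; less 30 min break → 10 h 13 min
Wed: 8:03 AM–2:48 PM = 6 h 45 min; less 30 min break → 6 h 15 min
Thu: 9:57 AM–2:40 PM = 4 h 43 min; less 30 min break → 4 h 13 min
Fri: 10:04 AM–9:25 PM = 11 h 21 min; less 30 min break → 10 h 51 min
Sat: 9:52 AM–2:34 PM = 4 h 42 min; less 30 min break → 4 h 12 min
Sun: 10:35 AM–10:06 PM = 11 h 31 min; less 30 min break → 11 h 1 min
Total worked: 46 h 45 min = 46.75 h.
Threshold 40 h → overtime 6 h 45 min, regular 40 h 0 min.

Regular 40.00 hours, overtime 6.75 hours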